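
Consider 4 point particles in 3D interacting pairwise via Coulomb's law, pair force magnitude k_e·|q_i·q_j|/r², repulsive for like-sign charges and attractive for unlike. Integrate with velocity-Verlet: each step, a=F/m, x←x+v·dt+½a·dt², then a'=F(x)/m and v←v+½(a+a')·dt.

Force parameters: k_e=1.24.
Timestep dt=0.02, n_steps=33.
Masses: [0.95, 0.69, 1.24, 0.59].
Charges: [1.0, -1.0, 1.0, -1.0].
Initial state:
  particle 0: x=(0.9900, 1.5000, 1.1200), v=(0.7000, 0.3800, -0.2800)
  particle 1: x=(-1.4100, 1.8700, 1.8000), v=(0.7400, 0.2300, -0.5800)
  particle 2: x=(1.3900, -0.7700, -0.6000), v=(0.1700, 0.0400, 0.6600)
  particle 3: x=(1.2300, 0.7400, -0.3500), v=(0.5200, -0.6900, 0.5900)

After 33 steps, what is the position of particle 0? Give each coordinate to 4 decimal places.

step 0: x0=(0.9900, 1.5000, 1.1200) x1=(-1.4100, 1.8700, 1.8000) x2=(1.3900, -0.7700, -0.6000) x3=(1.2300, 0.7400, -0.3500)
step 1: x0=(1.0040, 1.5076, 1.1143) x1=(-1.3952, 1.8746, 1.7884) x2=(1.3934, -0.7691, -0.5868) x3=(1.2404, 0.7261, -0.3381)
step 2: x0=(1.0179, 1.5152, 1.1086) x1=(-1.3802, 1.8792, 1.7768) x2=(1.3968, -0.7681, -0.5736) x3=(1.2509, 0.7119, -0.3261)
step 3: x0=(1.0317, 1.5227, 1.1027) x1=(-1.3652, 1.8837, 1.7651) x2=(1.4001, -0.7670, -0.5604) x3=(1.2614, 0.6975, -0.3139)
step 4: x0=(1.0455, 1.5302, 1.0968) x1=(-1.3501, 1.8882, 1.7535) x2=(1.4034, -0.7657, -0.5471) x3=(1.2719, 0.6829, -0.3015)
step 5: x0=(1.0592, 1.5377, 1.0907) x1=(-1.3349, 1.8928, 1.7418) x2=(1.4067, -0.7642, -0.5339) x3=(1.2825, 0.6680, -0.2889)
step 6: x0=(1.0729, 1.5451, 1.0845) x1=(-1.3196, 1.8973, 1.7301) x2=(1.4100, -0.7626, -0.5206) x3=(1.2932, 0.6529, -0.2763)
step 7: x0=(1.0865, 1.5525, 1.0783) x1=(-1.3042, 1.9017, 1.7184) x2=(1.4132, -0.7608, -0.5073) x3=(1.3038, 0.6376, -0.2634)
step 8: x0=(1.1001, 1.5598, 1.0719) x1=(-1.2888, 1.9062, 1.7067) x2=(1.4165, -0.7589, -0.4940) x3=(1.3145, 0.6219, -0.2504)
step 9: x0=(1.1135, 1.5671, 1.0654) x1=(-1.2732, 1.9106, 1.6950) x2=(1.4197, -0.7568, -0.4807) x3=(1.3253, 0.6060, -0.2373)
step 10: x0=(1.1270, 1.5744, 1.0588) x1=(-1.2576, 1.9151, 1.6832) x2=(1.4229, -0.7545, -0.4674) x3=(1.3361, 0.5899, -0.2240)
step 11: x0=(1.1403, 1.5816, 1.0522) x1=(-1.2418, 1.9195, 1.6715) x2=(1.4260, -0.7520, -0.4541) x3=(1.3469, 0.5734, -0.2106)
step 12: x0=(1.1536, 1.5887, 1.0454) x1=(-1.2260, 1.9239, 1.6597) x2=(1.4292, -0.7494, -0.4407) x3=(1.3578, 0.5567, -0.1971)
step 13: x0=(1.1668, 1.5958, 1.0385) x1=(-1.2101, 1.9283, 1.6479) x2=(1.4323, -0.7465, -0.4273) x3=(1.3687, 0.5397, -0.1835)
step 14: x0=(1.1800, 1.6028, 1.0316) x1=(-1.1941, 1.9326, 1.6361) x2=(1.4354, -0.7435, -0.4139) x3=(1.3796, 0.5224, -0.1697)
step 15: x0=(1.1931, 1.6098, 1.0246) x1=(-1.1780, 1.9370, 1.6243) x2=(1.4385, -0.7402, -0.4004) x3=(1.3906, 0.5048, -0.1559)
step 16: x0=(1.2061, 1.6167, 1.0174) x1=(-1.1618, 1.9413, 1.6124) x2=(1.4416, -0.7368, -0.3869) x3=(1.4016, 0.4868, -0.1420)
step 17: x0=(1.2191, 1.6235, 1.0102) x1=(-1.1455, 1.9456, 1.6006) x2=(1.4446, -0.7331, -0.3734) x3=(1.4127, 0.4685, -0.1279)
step 18: x0=(1.2320, 1.6303, 1.0029) x1=(-1.1291, 1.9499, 1.5887) x2=(1.4477, -0.7292, -0.3599) x3=(1.4238, 0.4499, -0.1138)
step 19: x0=(1.2449, 1.6370, 0.9956) x1=(-1.1126, 1.9542, 1.5768) x2=(1.4507, -0.7250, -0.3463) x3=(1.4349, 0.4308, -0.0997)
step 20: x0=(1.2576, 1.6437, 0.9881) x1=(-1.0961, 1.9585, 1.5649) x2=(1.4537, -0.7206, -0.3326) x3=(1.4460, 0.4114, -0.0855)
step 21: x0=(1.2703, 1.6502, 0.9806) x1=(-1.0794, 1.9628, 1.5530) x2=(1.4567, -0.7160, -0.3189) x3=(1.4572, 0.3916, -0.0712)
step 22: x0=(1.2830, 1.6567, 0.9730) x1=(-1.0626, 1.9670, 1.5410) x2=(1.4597, -0.7111, -0.3052) x3=(1.4683, 0.3713, -0.0570)
step 23: x0=(1.2956, 1.6631, 0.9654) x1=(-1.0458, 1.9712, 1.5291) x2=(1.4626, -0.7059, -0.2914) x3=(1.4795, 0.3506, -0.0427)
step 24: x0=(1.3081, 1.6695, 0.9577) x1=(-1.0288, 1.9755, 1.5171) x2=(1.4656, -0.7003, -0.2776) x3=(1.4907, 0.3294, -0.0285)
step 25: x0=(1.3205, 1.6757, 0.9499) x1=(-1.0118, 1.9797, 1.5051) x2=(1.4686, -0.6945, -0.2636) x3=(1.5019, 0.3077, -0.0143)
step 26: x0=(1.3328, 1.6819, 0.9421) x1=(-0.9946, 1.9838, 1.4931) x2=(1.4715, -0.6884, -0.2496) x3=(1.5131, 0.2854, -0.0001)
step 27: x0=(1.3451, 1.6880, 0.9343) x1=(-0.9774, 1.9880, 1.4811) x2=(1.4745, -0.6819, -0.2355) x3=(1.5243, 0.2625, 0.0140)
step 28: x0=(1.3574, 1.6941, 0.9264) x1=(-0.9600, 1.9922, 1.4690) x2=(1.4775, -0.6750, -0.2214) x3=(1.5355, 0.2389, 0.0280)
step 29: x0=(1.3695, 1.7001, 0.9184) x1=(-0.9426, 1.9963, 1.4569) x2=(1.4805, -0.6678, -0.2071) x3=(1.5466, 0.2147, 0.0418)
step 30: x0=(1.3816, 1.7060, 0.9105) x1=(-0.9250, 2.0005, 1.4448) x2=(1.4835, -0.6601, -0.1927) x3=(1.5577, 0.1897, 0.0555)
step 31: x0=(1.3936, 1.7118, 0.9025) x1=(-0.9074, 2.0046, 1.4327) x2=(1.4865, -0.6520, -0.1782) x3=(1.5688, 0.1639, 0.0690)
step 32: x0=(1.4055, 1.7176, 0.8944) x1=(-0.8896, 2.0087, 1.4206) x2=(1.4896, -0.6434, -0.1635) x3=(1.5797, 0.1372, 0.0823)
step 33: x0=(1.4173, 1.7233, 0.8864) x1=(-0.8717, 2.0128, 1.4084) x2=(1.4928, -0.6342, -0.1487) x3=(1.5906, 0.1095, 0.0953)

(1.4173, 1.7233, 0.8864)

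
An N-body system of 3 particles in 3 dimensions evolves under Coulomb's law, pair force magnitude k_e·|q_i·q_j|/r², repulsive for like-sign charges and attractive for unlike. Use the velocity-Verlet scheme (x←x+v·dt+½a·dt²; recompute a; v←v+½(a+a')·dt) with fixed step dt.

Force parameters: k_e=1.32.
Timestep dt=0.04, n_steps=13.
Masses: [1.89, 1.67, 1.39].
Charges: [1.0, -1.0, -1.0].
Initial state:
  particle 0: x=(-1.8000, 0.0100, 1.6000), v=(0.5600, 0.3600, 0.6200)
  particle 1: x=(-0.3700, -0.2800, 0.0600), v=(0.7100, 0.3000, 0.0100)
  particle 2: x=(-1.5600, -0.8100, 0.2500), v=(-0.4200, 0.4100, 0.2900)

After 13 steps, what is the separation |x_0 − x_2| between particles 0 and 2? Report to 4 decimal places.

1.6539

step 0: x0=(-1.8000, 0.0100, 1.6000) x1=(-0.3700, -0.2800, 0.0600) x2=(-1.5600, -0.8100, 0.2500)
step 1: x0=(-1.7775, 0.0243, 1.6245) x1=(-0.3414, -0.2678, 0.0604) x2=(-1.5772, -0.7936, 0.2619)
step 2: x0=(-1.7547, 0.0383, 1.6485) x1=(-0.3123, -0.2554, 0.0610) x2=(-1.5953, -0.7773, 0.2745)
step 3: x0=(-1.7318, 0.0520, 1.6719) x1=(-0.2828, -0.2426, 0.0616) x2=(-1.6141, -0.7609, 0.2876)
step 4: x0=(-1.7087, 0.0656, 1.6948) x1=(-0.2529, -0.2296, 0.0624) x2=(-1.6337, -0.7445, 0.3014)
step 5: x0=(-1.6854, 0.0788, 1.7172) x1=(-0.2227, -0.2164, 0.0632) x2=(-1.6539, -0.7280, 0.3158)
step 6: x0=(-1.6619, 0.0919, 1.7390) x1=(-0.1922, -0.2030, 0.0642) x2=(-1.6747, -0.7115, 0.3308)
step 7: x0=(-1.6384, 0.1046, 1.7603) x1=(-0.1613, -0.1893, 0.0653) x2=(-1.6960, -0.6948, 0.3464)
step 8: x0=(-1.6146, 0.1172, 1.7810) x1=(-0.1302, -0.1755, 0.0664) x2=(-1.7179, -0.6781, 0.3626)
step 9: x0=(-1.5908, 0.1295, 1.8012) x1=(-0.0988, -0.1615, 0.0677) x2=(-1.7403, -0.6612, 0.3794)
step 10: x0=(-1.5669, 0.1416, 1.8209) x1=(-0.0672, -0.1474, 0.0690) x2=(-1.7630, -0.6442, 0.3968)
step 11: x0=(-1.5429, 0.1534, 1.8401) x1=(-0.0353, -0.1332, 0.0705) x2=(-1.7861, -0.6271, 0.4147)
step 12: x0=(-1.5188, 0.1651, 1.8588) x1=(-0.0033, -0.1188, 0.0721) x2=(-1.8096, -0.6098, 0.4333)
step 13: x0=(-1.4947, 0.1765, 1.8769) x1=(0.0289, -0.1043, 0.0738) x2=(-1.8334, -0.5924, 0.4523)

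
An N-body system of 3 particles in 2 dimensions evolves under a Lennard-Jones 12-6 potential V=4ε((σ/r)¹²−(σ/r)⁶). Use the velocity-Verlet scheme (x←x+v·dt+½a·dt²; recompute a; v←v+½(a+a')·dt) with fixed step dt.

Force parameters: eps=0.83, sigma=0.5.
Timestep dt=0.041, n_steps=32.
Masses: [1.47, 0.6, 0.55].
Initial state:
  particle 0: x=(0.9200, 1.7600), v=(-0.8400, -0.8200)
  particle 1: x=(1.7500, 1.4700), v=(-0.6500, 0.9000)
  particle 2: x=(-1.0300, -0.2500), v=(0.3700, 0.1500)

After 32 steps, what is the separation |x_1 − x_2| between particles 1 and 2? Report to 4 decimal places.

2.4916

step 0: x0=(0.9200, 1.7600) x1=(1.7500, 1.4700) x2=(-1.0300, -0.2500)
step 1: x0=(0.8859, 1.7262) x1=(1.7224, 1.5072) x2=(-1.0148, -0.2438)
step 2: x0=(0.8528, 1.6923) x1=(1.6926, 1.5450) x2=(-0.9997, -0.2377)
step 3: x0=(0.8206, 1.6581) x1=(1.6605, 1.5832) x2=(-0.9845, -0.2315)
step 4: x0=(0.7895, 1.6238) x1=(1.6257, 1.6217) x2=(-0.9693, -0.2254)
step 5: x0=(0.7595, 1.5896) x1=(1.5882, 1.6602) x2=(-0.9541, -0.2192)
step 6: x0=(0.7306, 1.5554) x1=(1.5477, 1.6984) x2=(-0.9390, -0.2131)
step 7: x0=(0.7030, 1.5215) x1=(1.5045, 1.7361) x2=(-0.9238, -0.2069)
step 8: x0=(0.6765, 1.4878) x1=(1.4584, 1.7730) x2=(-0.9086, -0.2008)
step 9: x0=(0.6511, 1.4546) x1=(1.4096, 1.8090) x2=(-0.8934, -0.1946)
step 10: x0=(0.6267, 1.4218) x1=(1.3583, 1.8438) x2=(-0.8782, -0.1884)
step 11: x0=(0.6032, 1.3896) x1=(1.3048, 1.8773) x2=(-0.8631, -0.1823)
step 12: x0=(0.5805, 1.3579) x1=(1.2493, 1.9095) x2=(-0.8479, -0.1761)
step 13: x0=(0.5585, 1.3268) x1=(1.1921, 1.9402) x2=(-0.8327, -0.1699)
step 14: x0=(0.5371, 1.2962) x1=(1.1335, 1.9696) x2=(-0.8175, -0.1638)
step 15: x0=(0.5162, 1.2662) x1=(1.0737, 1.9977) x2=(-0.8023, -0.1576)
step 16: x0=(0.4956, 1.2366) x1=(1.0131, 2.0246) x2=(-0.7871, -0.1514)
step 17: x0=(0.4753, 1.2075) x1=(0.9517, 2.0504) x2=(-0.7718, -0.1452)
step 18: x0=(0.4552, 1.1787) x1=(0.8899, 2.0754) x2=(-0.7566, -0.1390)
step 19: x0=(0.4353, 1.1503) x1=(0.8276, 2.0995) x2=(-0.7414, -0.1327)
step 20: x0=(0.4155, 1.1221) x1=(0.7651, 2.1230) x2=(-0.7261, -0.1265)
step 21: x0=(0.3957, 1.0941) x1=(0.7024, 2.1460) x2=(-0.7109, -0.1202)
step 22: x0=(0.3760, 1.0663) x1=(0.6396, 2.1685) x2=(-0.6956, -0.1140)
step 23: x0=(0.3563, 1.0386) x1=(0.5767, 2.1907) x2=(-0.6802, -0.1077)
step 24: x0=(0.3366, 1.0111) x1=(0.5138, 2.2126) x2=(-0.6649, -0.1013)
step 25: x0=(0.3169, 0.9836) x1=(0.4508, 2.2343) x2=(-0.6495, -0.0949)
step 26: x0=(0.2972, 0.9561) x1=(0.3878, 2.2558) x2=(-0.6341, -0.0885)
step 27: x0=(0.2775, 0.9287) x1=(0.3247, 2.2772) x2=(-0.6186, -0.0820)
step 28: x0=(0.2577, 0.9013) x1=(0.2617, 2.2985) x2=(-0.6030, -0.0754)
step 29: x0=(0.2380, 0.8739) x1=(0.1987, 2.3197) x2=(-0.5874, -0.0687)
step 30: x0=(0.2181, 0.8464) x1=(0.1357, 2.3408) x2=(-0.5716, -0.0618)
step 31: x0=(0.1982, 0.8189) x1=(0.0726, 2.3619) x2=(-0.5556, -0.0548)
step 32: x0=(0.1783, 0.7914) x1=(0.0096, 2.3829) x2=(-0.5394, -0.0475)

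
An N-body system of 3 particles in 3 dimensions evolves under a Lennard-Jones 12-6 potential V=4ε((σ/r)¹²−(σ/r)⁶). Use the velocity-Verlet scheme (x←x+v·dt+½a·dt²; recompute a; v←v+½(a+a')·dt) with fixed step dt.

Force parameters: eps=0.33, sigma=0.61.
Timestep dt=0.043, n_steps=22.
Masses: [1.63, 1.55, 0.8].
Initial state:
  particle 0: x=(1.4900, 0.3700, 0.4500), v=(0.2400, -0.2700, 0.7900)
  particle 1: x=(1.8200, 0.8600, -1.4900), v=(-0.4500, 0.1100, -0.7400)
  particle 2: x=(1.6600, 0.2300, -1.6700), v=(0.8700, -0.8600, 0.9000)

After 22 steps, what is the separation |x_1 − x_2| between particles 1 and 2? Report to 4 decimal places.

2.0413

step 0: x0=(1.4900, 0.3700, 0.4500) x1=(1.8200, 0.8600, -1.4900) x2=(1.6600, 0.2300, -1.6700)
step 1: x0=(1.5003, 0.3584, 0.4840) x1=(1.8007, 0.8651, -1.5217) x2=(1.6972, 0.1924, -1.6315)
step 2: x0=(1.5106, 0.3468, 0.5179) x1=(1.7814, 0.8699, -1.5535) x2=(1.7346, 0.1552, -1.5929)
step 3: x0=(1.5210, 0.3352, 0.5519) x1=(1.7620, 0.8735, -1.5853) x2=(1.7720, 0.1204, -1.5541)
step 4: x0=(1.5313, 0.3236, 0.5858) x1=(1.7427, 0.8755, -1.6171) x2=(1.8095, 0.0886, -1.5155)
step 5: x0=(1.5416, 0.3120, 0.6198) x1=(1.7234, 0.8762, -1.6486) x2=(1.8467, 0.0596, -1.4773)
step 6: x0=(1.5519, 0.3003, 0.6537) x1=(1.7044, 0.8757, -1.6800) x2=(1.8835, 0.0326, -1.4394)
step 7: x0=(1.5623, 0.2887, 0.6877) x1=(1.6855, 0.8745, -1.7111) x2=(1.9201, 0.0073, -1.4021)
step 8: x0=(1.5726, 0.2771, 0.7216) x1=(1.6667, 0.8727, -1.7420) x2=(1.9563, -0.0171, -1.3650)
step 9: x0=(1.5829, 0.2655, 0.7556) x1=(1.6481, 0.8705, -1.7728) x2=(1.9924, -0.0407, -1.3283)
step 10: x0=(1.5932, 0.2539, 0.7895) x1=(1.6295, 0.8681, -1.8034) x2=(2.0282, -0.0638, -1.2918)
step 11: x0=(1.6036, 0.2423, 0.8234) x1=(1.6110, 0.8655, -1.8340) x2=(2.0639, -0.0867, -1.2555)
step 12: x0=(1.6139, 0.2307, 0.8574) x1=(1.5926, 0.8628, -1.8645) x2=(2.0996, -0.1093, -1.2193)
step 13: x0=(1.6242, 0.2191, 0.8913) x1=(1.5742, 0.8601, -1.8949) x2=(2.1351, -0.1318, -1.1831)
step 14: x0=(1.6345, 0.2075, 0.9252) x1=(1.5558, 0.8573, -1.9254) x2=(2.1706, -0.1542, -1.1471)
step 15: x0=(1.6449, 0.1959, 0.9591) x1=(1.5375, 0.8545, -1.9558) x2=(2.2061, -0.1766, -1.1110)
step 16: x0=(1.6552, 0.1843, 0.9931) x1=(1.5191, 0.8517, -1.9861) x2=(2.2416, -0.1989, -1.0750)
step 17: x0=(1.6655, 0.1726, 1.0270) x1=(1.5008, 0.8488, -2.0165) x2=(2.2770, -0.2212, -1.0390)
step 18: x0=(1.6758, 0.1610, 1.0609) x1=(1.4825, 0.8460, -2.0469) x2=(2.3124, -0.2435, -1.0031)
step 19: x0=(1.6862, 0.1494, 1.0948) x1=(1.4641, 0.8431, -2.0772) x2=(2.3478, -0.2658, -0.9671)
step 20: x0=(1.6965, 0.1378, 1.1287) x1=(1.4458, 0.8402, -2.1076) x2=(2.3832, -0.2880, -0.9311)
step 21: x0=(1.7068, 0.1262, 1.1626) x1=(1.4275, 0.8374, -2.1379) x2=(2.4186, -0.3103, -0.8952)
step 22: x0=(1.7172, 0.1146, 1.1965) x1=(1.4092, 0.8345, -2.1682) x2=(2.4539, -0.3325, -0.8592)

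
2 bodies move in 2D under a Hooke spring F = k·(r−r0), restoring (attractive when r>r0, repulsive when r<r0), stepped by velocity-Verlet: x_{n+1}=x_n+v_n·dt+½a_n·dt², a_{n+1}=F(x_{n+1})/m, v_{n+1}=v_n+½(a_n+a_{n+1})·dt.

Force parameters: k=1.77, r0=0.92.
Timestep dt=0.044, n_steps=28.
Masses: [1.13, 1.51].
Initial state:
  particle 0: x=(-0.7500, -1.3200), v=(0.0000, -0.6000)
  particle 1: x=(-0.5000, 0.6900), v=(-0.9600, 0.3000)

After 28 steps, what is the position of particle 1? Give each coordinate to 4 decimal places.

(-1.6225, 0.1033)

step 0: x0=(-0.7500, -1.3200) x1=(-0.5000, 0.6900)
step 1: x0=(-0.7498, -1.3447) x1=(-0.5424, 0.7020)
step 2: x0=(-0.7492, -1.3660) x1=(-0.5850, 0.7113)
step 3: x0=(-0.7484, -1.3838) x1=(-0.6279, 0.7181)
step 4: x0=(-0.7474, -1.3980) x1=(-0.6709, 0.7222)
step 5: x0=(-0.7462, -1.4086) x1=(-0.7140, 0.7235)
step 6: x0=(-0.7450, -1.4155) x1=(-0.7572, 0.7221)
step 7: x0=(-0.7438, -1.4187) x1=(-0.8003, 0.7179)
step 8: x0=(-0.7427, -1.4182) x1=(-0.8434, 0.7110)
step 9: x0=(-0.7417, -1.4140) x1=(-0.8863, 0.7013)
step 10: x0=(-0.7410, -1.4062) x1=(-0.9291, 0.6889)
step 11: x0=(-0.7407, -1.3948) x1=(-0.9716, 0.6739)
step 12: x0=(-0.7407, -1.3799) x1=(-1.0138, 0.6562)
step 13: x0=(-0.7412, -1.3616) x1=(-1.0557, 0.6359)
step 14: x0=(-0.7422, -1.3400) x1=(-1.0972, 0.6132)
step 15: x0=(-0.7438, -1.3153) x1=(-1.1383, 0.5881)
step 16: x0=(-0.7460, -1.2875) x1=(-1.1788, 0.5608)
step 17: x0=(-0.7489, -1.2568) x1=(-1.2189, 0.5312)
step 18: x0=(-0.7525, -1.2234) x1=(-1.2585, 0.4997)
step 19: x0=(-0.7568, -1.1874) x1=(-1.2974, 0.4662)
step 20: x0=(-0.7620, -1.1491) x1=(-1.3358, 0.4310)
step 21: x0=(-0.7679, -1.1086) x1=(-1.3737, 0.3941)
step 22: x0=(-0.7746, -1.0661) x1=(-1.4109, 0.3558)
step 23: x0=(-0.7821, -1.0219) x1=(-1.4475, 0.3161)
step 24: x0=(-0.7904, -0.9761) x1=(-1.4836, 0.2753)
step 25: x0=(-0.7994, -0.9289) x1=(-1.5190, 0.2334)
step 26: x0=(-0.8091, -0.8806) x1=(-1.5540, 0.1907)
step 27: x0=(-0.8195, -0.8314) x1=(-1.5885, 0.1473)
step 28: x0=(-0.8305, -0.7813) x1=(-1.6225, 0.1033)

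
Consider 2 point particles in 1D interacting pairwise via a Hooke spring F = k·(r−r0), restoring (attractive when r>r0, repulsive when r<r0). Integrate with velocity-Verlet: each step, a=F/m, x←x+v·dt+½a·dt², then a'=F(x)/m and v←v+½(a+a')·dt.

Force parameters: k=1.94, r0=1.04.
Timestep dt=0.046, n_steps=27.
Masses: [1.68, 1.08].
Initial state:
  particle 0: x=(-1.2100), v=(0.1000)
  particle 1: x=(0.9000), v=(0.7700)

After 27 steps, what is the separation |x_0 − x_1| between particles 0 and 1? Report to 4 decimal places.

0.7986

step 0: x0=(-1.2100) x1=(0.9000)
step 1: x0=(-1.2041) x1=(0.9334)
step 2: x0=(-1.1955) x1=(0.9626)
step 3: x0=(-1.1842) x1=(0.9876)
step 4: x0=(-1.1701) x1=(1.0082)
step 5: x0=(-1.1532) x1=(1.0246)
step 6: x0=(-1.1336) x1=(1.0366)
step 7: x0=(-1.1112) x1=(1.0443)
step 8: x0=(-1.0860) x1=(1.0478)
step 9: x0=(-1.0582) x1=(1.0471)
step 10: x0=(-1.0278) x1=(1.0424)
step 11: x0=(-0.9949) x1=(1.0337)
step 12: x0=(-0.9595) x1=(1.0213)
step 13: x0=(-0.9219) x1=(1.0053)
step 14: x0=(-0.8821) x1=(0.9860)
step 15: x0=(-0.8403) x1=(0.9635)
step 16: x0=(-0.7966) x1=(0.9381)
step 17: x0=(-0.7512) x1=(0.9100)
step 18: x0=(-0.7042) x1=(0.8796)
step 19: x0=(-0.6560) x1=(0.8472)
step 20: x0=(-0.6066) x1=(0.8129)
step 21: x0=(-0.5563) x1=(0.7773)
step 22: x0=(-0.5053) x1=(0.7405)
step 23: x0=(-0.4538) x1=(0.7029)
step 24: x0=(-0.4020) x1=(0.6649)
step 25: x0=(-0.3501) x1=(0.6268)
step 26: x0=(-0.2984) x1=(0.5889)
step 27: x0=(-0.2470) x1=(0.5516)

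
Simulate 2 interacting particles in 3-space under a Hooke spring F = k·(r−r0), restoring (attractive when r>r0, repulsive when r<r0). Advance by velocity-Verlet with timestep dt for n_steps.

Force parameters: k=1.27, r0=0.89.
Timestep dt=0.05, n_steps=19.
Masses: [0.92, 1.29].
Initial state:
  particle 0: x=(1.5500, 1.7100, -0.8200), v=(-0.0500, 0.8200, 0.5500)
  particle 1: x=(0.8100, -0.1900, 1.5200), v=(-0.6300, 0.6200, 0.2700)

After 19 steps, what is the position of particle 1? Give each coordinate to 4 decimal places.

step 0: x0=(1.5500, 1.7100, -0.8200) x1=(0.8100, -0.1900, 1.5200)
step 1: x0=(1.5466, 1.7487, -0.7896) x1=(0.7791, -0.1573, 1.5314)
step 2: x0=(1.5413, 1.7826, -0.7535) x1=(0.7496, -0.1213, 1.5388)
step 3: x0=(1.5340, 1.8119, -0.7118) x1=(0.7215, -0.0820, 1.5422)
step 4: x0=(1.5248, 1.8366, -0.6646) x1=(0.6948, -0.0393, 1.5416)
step 5: x0=(1.5136, 1.8567, -0.6120) x1=(0.6696, 0.0066, 1.5372)
step 6: x0=(1.5003, 1.8723, -0.5542) x1=(0.6458, 0.0557, 1.5291)
step 7: x0=(1.4850, 1.8836, -0.4914) x1=(0.6234, 0.1078, 1.5175)
step 8: x0=(1.4676, 1.8908, -0.4239) x1=(0.6025, 0.1630, 1.5024)
step 9: x0=(1.4482, 1.8938, -0.3520) x1=(0.5830, 0.2210, 1.4842)
step 10: x0=(1.4269, 1.8931, -0.2758) x1=(0.5650, 0.2818, 1.4630)
step 11: x0=(1.4036, 1.8888, -0.1957) x1=(0.5483, 0.3451, 1.4390)
step 12: x0=(1.3785, 1.8811, -0.1121) x1=(0.5329, 0.4109, 1.4125)
step 13: x0=(1.3516, 1.8703, -0.0253) x1=(0.5188, 0.4788, 1.3837)
step 14: x0=(1.3230, 1.8567, 0.0644) x1=(0.5059, 0.5487, 1.3529)
step 15: x0=(1.2928, 1.8406, 0.1565) x1=(0.4942, 0.6204, 1.3203)
step 16: x0=(1.2612, 1.8223, 0.2507) x1=(0.4834, 0.6937, 1.2862)
step 17: x0=(1.2283, 1.8021, 0.3467) x1=(0.4736, 0.7684, 1.2508)
step 18: x0=(1.1943, 1.7804, 0.4440) x1=(0.4646, 0.8441, 1.2145)
step 19: x0=(1.1593, 1.7575, 0.5423) x1=(0.4562, 0.9207, 1.1776)

(0.4562, 0.9207, 1.1776)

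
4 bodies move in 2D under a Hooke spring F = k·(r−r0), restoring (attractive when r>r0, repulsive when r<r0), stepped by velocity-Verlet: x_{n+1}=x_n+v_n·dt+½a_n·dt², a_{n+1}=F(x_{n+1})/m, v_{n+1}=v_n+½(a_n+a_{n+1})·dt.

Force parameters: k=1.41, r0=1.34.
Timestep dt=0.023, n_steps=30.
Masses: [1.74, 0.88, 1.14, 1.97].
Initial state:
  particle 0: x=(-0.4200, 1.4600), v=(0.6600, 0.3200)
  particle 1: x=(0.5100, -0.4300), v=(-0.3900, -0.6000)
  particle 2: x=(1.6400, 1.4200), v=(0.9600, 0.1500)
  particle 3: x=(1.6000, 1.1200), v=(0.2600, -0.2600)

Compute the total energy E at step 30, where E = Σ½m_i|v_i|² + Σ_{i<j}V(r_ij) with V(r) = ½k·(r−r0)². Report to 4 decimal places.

3.9565

step 0: x0=(-0.4200, 1.4600) x1=(0.5100, -0.4300) x2=(1.6400, 1.4200) x3=(1.6000, 1.1200)
step 1: x0=(-0.4044, 1.4672) x1=(0.5012, -0.4430) x2=(1.6617, 1.4236) x3=(1.6058, 1.1138)
step 2: x0=(-0.3881, 1.4740) x1=(0.4928, -0.4544) x2=(1.6828, 1.4273) x3=(1.6111, 1.1070)
step 3: x0=(-0.3711, 1.4805) x1=(0.4848, -0.4642) x2=(1.7033, 1.4312) x3=(1.6159, 1.0998)
step 4: x0=(-0.3533, 1.4866) x1=(0.4772, -0.4723) x2=(1.7231, 1.4353) x3=(1.6203, 1.0920)
step 5: x0=(-0.3348, 1.4923) x1=(0.4702, -0.4787) x2=(1.7423, 1.4395) x3=(1.6241, 1.0838)
step 6: x0=(-0.3155, 1.4976) x1=(0.4636, -0.4835) x2=(1.7608, 1.4437) x3=(1.6275, 1.0750)
step 7: x0=(-0.2956, 1.5026) x1=(0.4575, -0.4864) x2=(1.7788, 1.4480) x3=(1.6304, 1.0659)
step 8: x0=(-0.2749, 1.5071) x1=(0.4520, -0.4877) x2=(1.7960, 1.4524) x3=(1.6327, 1.0562)
step 9: x0=(-0.2536, 1.5113) x1=(0.4471, -0.4872) x2=(1.8127, 1.4568) x3=(1.6346, 1.0461)
step 10: x0=(-0.2316, 1.5151) x1=(0.4428, -0.4850) x2=(1.8287, 1.4612) x3=(1.6360, 1.0356)
step 11: x0=(-0.2089, 1.5185) x1=(0.4390, -0.4810) x2=(1.8441, 1.4655) x3=(1.6369, 1.0246)
step 12: x0=(-0.1856, 1.5216) x1=(0.4360, -0.4753) x2=(1.8589, 1.4698) x3=(1.6373, 1.0133)
step 13: x0=(-0.1617, 1.5242) x1=(0.4335, -0.4679) x2=(1.8730, 1.4740) x3=(1.6372, 1.0015)
step 14: x0=(-0.1371, 1.5265) x1=(0.4318, -0.4588) x2=(1.8865, 1.4782) x3=(1.6367, 0.9894)
step 15: x0=(-0.1120, 1.5284) x1=(0.4307, -0.4480) x2=(1.8993, 1.4822) x3=(1.6357, 0.9769)
step 16: x0=(-0.0863, 1.5300) x1=(0.4303, -0.4355) x2=(1.9115, 1.4862) x3=(1.6342, 0.9640)
step 17: x0=(-0.0600, 1.5312) x1=(0.4306, -0.4215) x2=(1.9231, 1.4900) x3=(1.6324, 0.9508)
step 18: x0=(-0.0332, 1.5320) x1=(0.4316, -0.4058) x2=(1.9340, 1.4937) x3=(1.6301, 0.9373)
step 19: x0=(-0.0059, 1.5325) x1=(0.4333, -0.3886) x2=(1.9443, 1.4973) x3=(1.6274, 0.9234)
step 20: x0=(0.0218, 1.5327) x1=(0.4357, -0.3699) x2=(1.9540, 1.5007) x3=(1.6244, 0.9093)
step 21: x0=(0.0501, 1.5326) x1=(0.4388, -0.3497) x2=(1.9631, 1.5039) x3=(1.6210, 0.8949)
step 22: x0=(0.0788, 1.5321) x1=(0.4425, -0.3281) x2=(1.9716, 1.5070) x3=(1.6172, 0.8802)
step 23: x0=(0.1078, 1.5314) x1=(0.4470, -0.3052) x2=(1.9794, 1.5099) x3=(1.6131, 0.8653)
step 24: x0=(0.1373, 1.5304) x1=(0.4521, -0.2810) x2=(1.9867, 1.5127) x3=(1.6088, 0.8501)
step 25: x0=(0.1672, 1.5291) x1=(0.4579, -0.2555) x2=(1.9934, 1.5152) x3=(1.6041, 0.8348)
step 26: x0=(0.1973, 1.5275) x1=(0.4644, -0.2289) x2=(1.9995, 1.5176) x3=(1.5992, 0.8192)
step 27: x0=(0.2278, 1.5258) x1=(0.4714, -0.2011) x2=(2.0051, 1.5198) x3=(1.5940, 0.8034)
step 28: x0=(0.2586, 1.5238) x1=(0.4791, -0.1723) x2=(2.0101, 1.5219) x3=(1.5887, 0.7875)
step 29: x0=(0.2897, 1.5217) x1=(0.4873, -0.1425) x2=(2.0146, 1.5237) x3=(1.5831, 0.7713)
step 30: x0=(0.3210, 1.5193) x1=(0.4961, -0.1118) x2=(2.0186, 1.5254) x3=(1.5774, 0.7551)
step 0 velocities: v0=(0.6600, 0.3200) v1=(-0.3900, -0.6000) v2=(0.9600, 0.1500) v3=(0.2600, -0.2600)
step 0: KE=1.3647, PE=2.5926, E=3.9573
step 30 velocities: v0=(1.3650, -0.1052) v1=(0.3933, 1.3520) v2=(0.1634, 0.0691) v3=(-0.2516, -0.7096)
step 30: KE=3.0792, PE=0.8773, E=3.9565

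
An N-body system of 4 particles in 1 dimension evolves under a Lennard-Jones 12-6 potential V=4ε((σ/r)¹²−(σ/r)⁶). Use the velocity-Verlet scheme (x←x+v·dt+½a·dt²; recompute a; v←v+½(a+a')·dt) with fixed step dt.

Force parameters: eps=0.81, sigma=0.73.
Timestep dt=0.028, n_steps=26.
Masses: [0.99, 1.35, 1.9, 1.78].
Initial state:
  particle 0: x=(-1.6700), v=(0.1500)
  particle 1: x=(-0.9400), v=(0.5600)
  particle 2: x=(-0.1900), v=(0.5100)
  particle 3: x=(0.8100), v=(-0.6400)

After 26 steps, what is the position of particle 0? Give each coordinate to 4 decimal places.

step 0: x0=(-1.6700) x1=(-0.9400) x2=(-0.1900) x3=(0.8100)
step 1: x0=(-1.6763) x1=(-0.9211) x2=(-0.1721) x3=(0.7916)
step 2: x0=(-1.6929) x1=(-0.9036) x2=(-0.1468) x3=(0.7722)
step 3: x0=(-1.7125) x1=(-0.8912) x2=(-0.1152) x3=(0.7515)
step 4: x0=(-1.7319) x1=(-0.8828) x2=(-0.0800) x3=(0.7298)
step 5: x0=(-1.7498) x1=(-0.8763) x2=(-0.0444) x3=(0.7084)
step 6: x0=(-1.7657) x1=(-0.8707) x2=(-0.0151) x3=(0.6933)
step 7: x0=(-1.7795) x1=(-0.8653) x2=(-0.0056) x3=(0.6983)
step 8: x0=(-1.7911) x1=(-0.8602) x2=(-0.0181) x3=(0.7257)
step 9: x0=(-1.8007) x1=(-0.8557) x2=(-0.0388) x3=(0.7612)
step 10: x0=(-1.8082) x1=(-0.8526) x2=(-0.0603) x3=(0.7977)
step 11: x0=(-1.8137) x1=(-0.8529) x2=(-0.0796) x3=(0.8331)
step 12: x0=(-1.8173) x1=(-0.8589) x2=(-0.0948) x3=(0.8674)
step 13: x0=(-1.8189) x1=(-0.8720) x2=(-0.1049) x3=(0.9006)
step 14: x0=(-1.8185) x1=(-0.8919) x2=(-0.1104) x3=(0.9328)
step 15: x0=(-1.8160) x1=(-0.9164) x2=(-0.1130) x3=(0.9643)
step 16: x0=(-1.8113) x1=(-0.9434) x2=(-0.1143) x3=(0.9952)
step 17: x0=(-1.8047) x1=(-0.9713) x2=(-0.1155) x3=(1.0256)
step 18: x0=(-1.7972) x1=(-0.9987) x2=(-0.1172) x3=(1.0554)
step 19: x0=(-1.7916) x1=(-1.0231) x2=(-0.1196) x3=(1.0849)
step 20: x0=(-1.7928) x1=(-1.0410) x2=(-0.1228) x3=(1.1141)
step 21: x0=(-1.8056) x1=(-1.0488) x2=(-0.1268) x3=(1.1430)
step 22: x0=(-1.8283) x1=(-1.0477) x2=(-0.1318) x3=(1.1717)
step 23: x0=(-1.8554) x1=(-1.0418) x2=(-0.1377) x3=(1.2002)
step 24: x0=(-1.8829) x1=(-1.0340) x2=(-0.1446) x3=(1.2285)
step 25: x0=(-1.9089) x1=(-1.0257) x2=(-0.1525) x3=(1.2566)
step 26: x0=(-1.9329) x1=(-1.0176) x2=(-0.1613) x3=(1.2847)

(-1.9329)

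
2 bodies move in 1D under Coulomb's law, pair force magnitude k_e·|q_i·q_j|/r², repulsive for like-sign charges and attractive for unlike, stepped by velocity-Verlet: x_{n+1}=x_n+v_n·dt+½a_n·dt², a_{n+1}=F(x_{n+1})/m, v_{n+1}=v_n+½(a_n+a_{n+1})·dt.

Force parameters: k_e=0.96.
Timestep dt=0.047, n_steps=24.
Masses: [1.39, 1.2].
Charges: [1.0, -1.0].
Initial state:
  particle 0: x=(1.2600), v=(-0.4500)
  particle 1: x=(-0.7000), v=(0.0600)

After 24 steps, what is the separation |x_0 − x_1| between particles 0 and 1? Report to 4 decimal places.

1.0495

step 0: x0=(1.2600) x1=(-0.7000)
step 1: x0=(1.2387) x1=(-0.6969)
step 2: x0=(1.2169) x1=(-0.6934)
step 3: x0=(1.1947) x1=(-0.6894)
step 4: x0=(1.1721) x1=(-0.6849)
step 5: x0=(1.1491) x1=(-0.6799)
step 6: x0=(1.1256) x1=(-0.6744)
step 7: x0=(1.1016) x1=(-0.6683)
step 8: x0=(1.0771) x1=(-0.6616)
step 9: x0=(1.0522) x1=(-0.6544)
step 10: x0=(1.0267) x1=(-0.6465)
step 11: x0=(1.0007) x1=(-0.6381)
step 12: x0=(0.9740) x1=(-0.6289)
step 13: x0=(0.9469) x1=(-0.6191)
step 14: x0=(0.9190) x1=(-0.6086)
step 15: x0=(0.8906) x1=(-0.5973)
step 16: x0=(0.8614) x1=(-0.5852)
step 17: x0=(0.8315) x1=(-0.5722)
step 18: x0=(0.8009) x1=(-0.5584)
step 19: x0=(0.7694) x1=(-0.5436)
step 20: x0=(0.7370) x1=(-0.5278)
step 21: x0=(0.7037) x1=(-0.5108)
step 22: x0=(0.6693) x1=(-0.4927)
step 23: x0=(0.6338) x1=(-0.4733)
step 24: x0=(0.5971) x1=(-0.4524)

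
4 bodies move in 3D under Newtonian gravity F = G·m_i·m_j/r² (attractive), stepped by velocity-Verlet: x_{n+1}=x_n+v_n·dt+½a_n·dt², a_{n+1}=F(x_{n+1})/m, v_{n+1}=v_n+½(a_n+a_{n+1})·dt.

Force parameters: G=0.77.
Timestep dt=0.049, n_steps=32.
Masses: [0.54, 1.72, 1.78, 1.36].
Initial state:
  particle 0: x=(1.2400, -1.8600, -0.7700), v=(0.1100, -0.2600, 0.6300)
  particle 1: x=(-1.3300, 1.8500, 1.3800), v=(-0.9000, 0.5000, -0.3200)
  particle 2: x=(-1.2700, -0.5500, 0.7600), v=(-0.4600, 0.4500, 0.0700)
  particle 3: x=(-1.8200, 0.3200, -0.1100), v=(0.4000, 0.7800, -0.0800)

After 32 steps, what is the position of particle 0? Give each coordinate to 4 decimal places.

(1.2093, -2.1001, 0.2926)

step 0: x0=(1.2400, -1.8600, -0.7700) x1=(-1.3300, 1.8500, 1.3800) x2=(-1.2700, -0.5500, 0.7600) x3=(-1.8200, 0.3200, -0.1100)
step 1: x0=(1.2452, -1.8726, -0.7390) x1=(-1.3741, 1.8740, 1.3641) x2=(-1.2928, -0.5273, 0.7630) x3=(-1.7999, 0.3578, -0.1131)
step 2: x0=(1.2499, -1.8848, -0.7078) x1=(-1.4184, 1.8972, 1.3476) x2=(-1.3160, -0.5032, 0.7652) x3=(-1.7790, 0.3949, -0.1146)
step 3: x0=(1.2542, -1.8968, -0.6764) x1=(-1.4626, 1.9193, 1.3306) x2=(-1.3397, -0.4777, 0.7666) x3=(-1.7572, 0.4313, -0.1144)
step 4: x0=(1.2580, -1.9084, -0.6447) x1=(-1.5069, 1.9405, 1.3131) x2=(-1.3638, -0.4507, 0.7671) x3=(-1.7347, 0.4668, -0.1125)
step 5: x0=(1.2614, -1.9196, -0.6129) x1=(-1.5512, 1.9608, 1.2951) x2=(-1.3883, -0.4223, 0.7667) x3=(-1.7116, 0.5015, -0.1088)
step 6: x0=(1.2644, -1.9306, -0.5809) x1=(-1.5955, 1.9800, 1.2765) x2=(-1.4130, -0.3924, 0.7655) x3=(-1.6879, 0.5354, -0.1033)
step 7: x0=(1.2669, -1.9412, -0.5487) x1=(-1.6398, 1.9982, 1.2573) x2=(-1.4381, -0.3609, 0.7633) x3=(-1.6636, 0.5684, -0.0960)
step 8: x0=(1.2691, -1.9515, -0.5163) x1=(-1.6840, 2.0153, 1.2376) x2=(-1.4634, -0.3279, 0.7602) x3=(-1.6390, 0.6006, -0.0868)
step 9: x0=(1.2708, -1.9615, -0.4838) x1=(-1.7281, 2.0314, 1.2172) x2=(-1.4889, -0.2932, 0.7561) x3=(-1.6140, 0.6318, -0.0757)
step 10: x0=(1.2721, -1.9711, -0.4511) x1=(-1.7721, 2.0464, 1.1963) x2=(-1.5145, -0.2568, 0.7510) x3=(-1.5889, 0.6620, -0.0626)
step 11: x0=(1.2730, -1.9804, -0.4183) x1=(-1.8159, 2.0603, 1.1748) x2=(-1.5403, -0.2187, 0.7449) x3=(-1.5636, 0.6913, -0.0474)
step 12: x0=(1.2735, -1.9894, -0.3853) x1=(-1.8596, 2.0730, 1.1527) x2=(-1.5661, -0.1787, 0.7378) x3=(-1.5384, 0.7195, -0.0302)
step 13: x0=(1.2736, -1.9980, -0.3522) x1=(-1.9030, 2.0845, 1.1300) x2=(-1.5918, -0.1368, 0.7295) x3=(-1.5134, 0.7465, -0.0108)
step 14: x0=(1.2734, -2.0064, -0.3190) x1=(-1.9462, 2.0948, 1.1066) x2=(-1.6175, -0.0929, 0.7202) x3=(-1.4887, 0.7724, 0.0108)
step 15: x0=(1.2727, -2.0143, -0.2857) x1=(-1.9890, 2.1038, 1.0827) x2=(-1.6429, -0.0469, 0.7096) x3=(-1.4645, 0.7970, 0.0346)
step 16: x0=(1.2717, -2.0220, -0.2522) x1=(-2.0314, 2.1116, 1.0581) x2=(-1.6681, 0.0012, 0.6979) x3=(-1.4410, 0.8202, 0.0607)
step 17: x0=(1.2703, -2.0293, -0.2187) x1=(-2.0735, 2.1180, 1.0329) x2=(-1.6928, 0.0518, 0.6850) x3=(-1.4185, 0.8418, 0.0892)
step 18: x0=(1.2686, -2.0363, -0.1850) x1=(-2.1150, 2.1230, 1.0072) x2=(-1.7170, 0.1048, 0.6707) x3=(-1.3971, 0.8619, 0.1201)
step 19: x0=(1.2665, -2.0430, -0.1513) x1=(-2.1561, 2.1267, 0.9808) x2=(-1.7404, 0.1604, 0.6551) x3=(-1.3773, 0.8801, 0.1534)
step 20: x0=(1.2640, -2.0493, -0.1175) x1=(-2.1965, 2.1289, 0.9539) x2=(-1.7628, 0.2188, 0.6382) x3=(-1.3593, 0.8963, 0.1892)
step 21: x0=(1.2612, -2.0553, -0.0836) x1=(-2.2363, 2.1296, 0.9265) x2=(-1.7841, 0.2803, 0.6198) x3=(-1.3437, 0.9103, 0.2274)
step 22: x0=(1.2581, -2.0610, -0.0497) x1=(-2.2754, 2.1288, 0.8985) x2=(-1.8037, 0.3450, 0.6001) x3=(-1.3308, 0.9219, 0.2682)
step 23: x0=(1.2546, -2.0664, -0.0157) x1=(-2.3136, 2.1264, 0.8700) x2=(-1.8213, 0.4132, 0.5789) x3=(-1.3215, 0.9308, 0.3114)
step 24: x0=(1.2508, -2.0714, 0.0184) x1=(-2.3511, 2.1224, 0.8410) x2=(-1.8364, 0.4852, 0.5564) x3=(-1.3164, 0.9368, 0.3570)
step 25: x0=(1.2467, -2.0761, 0.0525) x1=(-2.3876, 2.1166, 0.8116) x2=(-1.8482, 0.5611, 0.5328) x3=(-1.3167, 0.9395, 0.4046)
step 26: x0=(1.2423, -2.0805, 0.0867) x1=(-2.4231, 2.1090, 0.7817) x2=(-1.8558, 0.6414, 0.5082) x3=(-1.3236, 0.9388, 0.4540)
step 27: x0=(1.2375, -2.0845, 0.1209) x1=(-2.4575, 2.0996, 0.7514) x2=(-1.8579, 0.7260, 0.4832) x3=(-1.3390, 0.9346, 0.5044)
step 28: x0=(1.2325, -2.0883, 0.1552) x1=(-2.4907, 2.0882, 0.7208) x2=(-1.8531, 0.8148, 0.4587) x3=(-1.3648, 0.9272, 0.5546)
step 29: x0=(1.2271, -2.0917, 0.1895) x1=(-2.5225, 2.0747, 0.6897) x2=(-1.8397, 0.9071, 0.4364) x3=(-1.4036, 0.9180, 0.6025)
step 30: x0=(1.2215, -2.0948, 0.2239) x1=(-2.5527, 2.0590, 0.6583) x2=(-1.8163, 1.0010, 0.4184) x3=(-1.4573, 0.9091, 0.6451)
step 31: x0=(1.2155, -2.0976, 0.2582) x1=(-2.5812, 2.0410, 0.6265) x2=(-1.7829, 1.0935, 0.4078) x3=(-1.5262, 0.9049, 0.6786)
step 32: x0=(1.2093, -2.1001, 0.2926) x1=(-2.6076, 2.0207, 0.5944) x2=(-1.7419, 1.1810, 0.4068) x3=(-1.6075, 0.9101, 0.6998)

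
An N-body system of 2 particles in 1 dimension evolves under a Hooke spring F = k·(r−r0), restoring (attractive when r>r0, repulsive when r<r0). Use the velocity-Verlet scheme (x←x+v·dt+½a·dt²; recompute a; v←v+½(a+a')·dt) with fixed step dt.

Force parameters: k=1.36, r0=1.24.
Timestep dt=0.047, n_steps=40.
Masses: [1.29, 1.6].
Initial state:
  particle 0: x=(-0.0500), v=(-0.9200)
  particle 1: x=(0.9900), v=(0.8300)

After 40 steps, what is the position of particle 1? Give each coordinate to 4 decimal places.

(1.5419)

step 0: x0=(-0.0500) x1=(0.9900)
step 1: x0=(-0.0935) x1=(1.0292)
step 2: x0=(-0.1372) x1=(1.0686)
step 3: x0=(-0.1810) x1=(1.1081)
step 4: x0=(-0.2248) x1=(1.1475)
step 5: x0=(-0.2682) x1=(1.1866)
step 6: x0=(-0.3111) x1=(1.2254)
step 7: x0=(-0.3533) x1=(1.2635)
step 8: x0=(-0.3946) x1=(1.3010)
step 9: x0=(-0.4349) x1=(1.3376)
step 10: x0=(-0.4739) x1=(1.3733)
step 11: x0=(-0.5115) x1=(1.4077)
step 12: x0=(-0.5476) x1=(1.4409)
step 13: x0=(-0.5819) x1=(1.4727)
step 14: x0=(-0.6143) x1=(1.5030)
step 15: x0=(-0.6446) x1=(1.5316)
step 16: x0=(-0.6728) x1=(1.5585)
step 17: x0=(-0.6987) x1=(1.5835)
step 18: x0=(-0.7221) x1=(1.6065)
step 19: x0=(-0.7430) x1=(1.6275)
step 20: x0=(-0.7613) x1=(1.6464)
step 21: x0=(-0.7768) x1=(1.6631)
step 22: x0=(-0.7896) x1=(1.6775)
step 23: x0=(-0.7995) x1=(1.6897)
step 24: x0=(-0.8065) x1=(1.6994)
step 25: x0=(-0.8105) x1=(1.7069)
step 26: x0=(-0.8116) x1=(1.7119)
step 27: x0=(-0.8097) x1=(1.7145)
step 28: x0=(-0.8047) x1=(1.7146)
step 29: x0=(-0.7968) x1=(1.7124)
step 30: x0=(-0.7860) x1=(1.7078)
step 31: x0=(-0.7722) x1=(1.7009)
step 32: x0=(-0.7556) x1=(1.6916)
step 33: x0=(-0.7361) x1=(1.6801)
step 34: x0=(-0.7139) x1=(1.6663)
step 35: x0=(-0.6891) x1=(1.6504)
step 36: x0=(-0.6617) x1=(1.6325)
step 37: x0=(-0.6318) x1=(1.6126)
step 38: x0=(-0.5996) x1=(1.5908)
step 39: x0=(-0.5652) x1=(1.5672)
step 40: x0=(-0.5287) x1=(1.5419)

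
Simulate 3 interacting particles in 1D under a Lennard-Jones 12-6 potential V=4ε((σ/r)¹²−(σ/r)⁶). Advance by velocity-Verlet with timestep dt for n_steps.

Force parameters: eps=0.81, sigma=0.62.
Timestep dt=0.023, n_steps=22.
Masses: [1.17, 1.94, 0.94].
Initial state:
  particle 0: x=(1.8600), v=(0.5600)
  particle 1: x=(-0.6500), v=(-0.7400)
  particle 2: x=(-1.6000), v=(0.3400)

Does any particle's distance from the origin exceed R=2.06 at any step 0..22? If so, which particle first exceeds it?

step 0: x0=(1.8600) x1=(-0.6500) x2=(-1.6000)
step 1: x0=(1.8729) x1=(-0.6672) x2=(-1.5918)
step 2: x0=(1.8858) x1=(-0.6848) x2=(-1.5827)
step 3: x0=(1.8986) x1=(-0.7030) x2=(-1.5726)
step 4: x0=(1.9115) x1=(-0.7217) x2=(-1.5613)
step 5: x0=(1.9244) x1=(-0.7411) x2=(-1.5485)
step 6: x0=(1.9373) x1=(-0.7613) x2=(-1.5341)
step 7: x0=(1.9501) x1=(-0.7823) x2=(-1.5180)
step 8: x0=(1.9630) x1=(-0.8041) x2=(-1.5003)
step 9: x0=(1.9759) x1=(-0.8259) x2=(-1.4826)
step 10: x0=(1.9888) x1=(-0.8453) x2=(-1.4699)
step 11: x0=(2.0016) x1=(-0.8573) x2=(-1.4724)
step 12: x0=(2.0145) x1=(-0.8594) x2=(-1.4955)
step 13: x0=(2.0274) x1=(-0.8563) x2=(-1.5291)
step 14: x0=(2.0403) x1=(-0.8522) x2=(-1.5649)
step 15: x0=(2.0531) x1=(-0.8485) x2=(-1.5999)
step 16: x0=(2.0660) x1=(-0.8456) x2=(-1.6331)
step 17: x0=(2.0789) x1=(-0.8436) x2=(-1.6646)
step 18: x0=(2.0917) x1=(-0.8423) x2=(-1.6946)
step 19: x0=(2.1046) x1=(-0.8416) x2=(-1.7232)
step 20: x0=(2.1175) x1=(-0.8415) x2=(-1.7507)
step 21: x0=(2.1304) x1=(-0.8419) x2=(-1.7773)
step 22: x0=(2.1432) x1=(-0.8427) x2=(-1.8030)

yes, particle 0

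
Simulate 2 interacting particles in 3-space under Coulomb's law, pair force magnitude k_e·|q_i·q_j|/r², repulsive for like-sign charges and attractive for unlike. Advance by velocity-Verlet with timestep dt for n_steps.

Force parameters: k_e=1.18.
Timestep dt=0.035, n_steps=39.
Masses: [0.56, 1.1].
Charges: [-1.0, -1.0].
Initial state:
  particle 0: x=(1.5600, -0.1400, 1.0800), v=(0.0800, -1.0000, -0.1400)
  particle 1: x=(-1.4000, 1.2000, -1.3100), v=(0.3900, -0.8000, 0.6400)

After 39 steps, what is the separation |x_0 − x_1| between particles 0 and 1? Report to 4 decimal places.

3.4884

step 0: x0=(1.5600, -0.1400, 1.0800) x1=(-1.4000, 1.2000, -1.3100)
step 1: x0=(1.5629, -0.1750, 1.0751) x1=(-1.3864, 1.1720, -1.2876)
step 2: x0=(1.5658, -0.2101, 1.0704) x1=(-1.3728, 1.1441, -1.2653)
step 3: x0=(1.5689, -0.2452, 1.0657) x1=(-1.3593, 1.1161, -1.2430)
step 4: x0=(1.5721, -0.2804, 1.0612) x1=(-1.3459, 1.0882, -1.2208)
step 5: x0=(1.5755, -0.3157, 1.0567) x1=(-1.3325, 1.0603, -1.1986)
step 6: x0=(1.5789, -0.3510, 1.0523) x1=(-1.3192, 1.0325, -1.1765)
step 7: x0=(1.5825, -0.3864, 1.0480) x1=(-1.3059, 1.0047, -1.1544)
step 8: x0=(1.5862, -0.4218, 1.0438) x1=(-1.2928, 0.9769, -1.1323)
step 9: x0=(1.5901, -0.4573, 1.0398) x1=(-1.2796, 0.9492, -1.1104)
step 10: x0=(1.5941, -0.4928, 1.0358) x1=(-1.2666, 0.9214, -1.0884)
step 11: x0=(1.5982, -0.5284, 1.0319) x1=(-1.2536, 0.8938, -1.0665)
step 12: x0=(1.6024, -0.5641, 1.0281) x1=(-1.2407, 0.8661, -1.0447)
step 13: x0=(1.6068, -0.5999, 1.0244) x1=(-1.2278, 0.8385, -1.0229)
step 14: x0=(1.6113, -0.6357, 1.0208) x1=(-1.2150, 0.8109, -1.0012)
step 15: x0=(1.6159, -0.6716, 1.0173) x1=(-1.2023, 0.7834, -0.9795)
step 16: x0=(1.6207, -0.7076, 1.0139) x1=(-1.1897, 0.7558, -0.9578)
step 17: x0=(1.6256, -0.7436, 1.0106) x1=(-1.1771, 0.7284, -0.9363)
step 18: x0=(1.6307, -0.7797, 1.0074) x1=(-1.1646, 0.7009, -0.9147)
step 19: x0=(1.6359, -0.8159, 1.0043) x1=(-1.1522, 0.6735, -0.8932)
step 20: x0=(1.6412, -0.8521, 1.0012) x1=(-1.1398, 0.6462, -0.8718)
step 21: x0=(1.6467, -0.8885, 0.9983) x1=(-1.1276, 0.6189, -0.8504)
step 22: x0=(1.6524, -0.9249, 0.9955) x1=(-1.1154, 0.5916, -0.8291)
step 23: x0=(1.6581, -0.9614, 0.9928) x1=(-1.1032, 0.5644, -0.8078)
step 24: x0=(1.6641, -0.9980, 0.9902) x1=(-1.0912, 0.5372, -0.7865)
step 25: x0=(1.6702, -1.0347, 0.9876) x1=(-1.0792, 0.5100, -0.7653)
step 26: x0=(1.6764, -1.0714, 0.9852) x1=(-1.0673, 0.4829, -0.7442)
step 27: x0=(1.6828, -1.1082, 0.9829) x1=(-1.0555, 0.4558, -0.7231)
step 28: x0=(1.6893, -1.1452, 0.9806) x1=(-1.0437, 0.4288, -0.7021)
step 29: x0=(1.6960, -1.1822, 0.9785) x1=(-1.0321, 0.4018, -0.6811)
step 30: x0=(1.7029, -1.2193, 0.9764) x1=(-1.0205, 0.3749, -0.6601)
step 31: x0=(1.7099, -1.2565, 0.9745) x1=(-1.0090, 0.3480, -0.6392)
step 32: x0=(1.7170, -1.2938, 0.9726) x1=(-0.9975, 0.3212, -0.6184)
step 33: x0=(1.7244, -1.3311, 0.9709) x1=(-0.9862, 0.2944, -0.5976)
step 34: x0=(1.7318, -1.3686, 0.9692) x1=(-0.9749, 0.2677, -0.5768)
step 35: x0=(1.7395, -1.4062, 0.9676) x1=(-0.9637, 0.2410, -0.5561)
step 36: x0=(1.7473, -1.4439, 0.9661) x1=(-0.9526, 0.2143, -0.5354)
step 37: x0=(1.7553, -1.4816, 0.9647) x1=(-0.9416, 0.1877, -0.5148)
step 38: x0=(1.7634, -1.5195, 0.9634) x1=(-0.9307, 0.1612, -0.4942)
step 39: x0=(1.7717, -1.5575, 0.9622) x1=(-0.9198, 0.1347, -0.4737)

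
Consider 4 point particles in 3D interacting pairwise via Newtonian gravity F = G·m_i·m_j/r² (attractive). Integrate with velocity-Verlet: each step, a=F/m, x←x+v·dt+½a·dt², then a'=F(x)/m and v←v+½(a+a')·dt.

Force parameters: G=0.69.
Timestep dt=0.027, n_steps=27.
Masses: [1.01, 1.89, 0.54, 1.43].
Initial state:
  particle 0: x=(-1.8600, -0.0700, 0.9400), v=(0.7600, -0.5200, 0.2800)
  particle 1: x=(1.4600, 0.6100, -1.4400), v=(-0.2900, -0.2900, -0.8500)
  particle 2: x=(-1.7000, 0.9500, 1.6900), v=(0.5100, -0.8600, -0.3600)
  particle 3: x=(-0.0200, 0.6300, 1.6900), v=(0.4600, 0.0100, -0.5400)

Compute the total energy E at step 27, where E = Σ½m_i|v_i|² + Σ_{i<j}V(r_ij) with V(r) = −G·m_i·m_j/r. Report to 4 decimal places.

-0.1189

step 0: x0=(-1.8600, -0.0700, 0.9400) x1=(1.4600, 0.6100, -1.4400) x2=(-1.7000, 0.9500, 1.6900) x3=(-0.0200, 0.6300, 1.6900)
step 1: x0=(-1.8394, -0.0839, 0.9476) x1=(1.4521, 0.6022, -1.4629) x2=(-1.6861, 0.9266, 1.6802) x3=(-0.0077, 0.6303, 1.6754)
step 2: x0=(-1.8185, -0.0977, 0.9554) x1=(1.4442, 0.5943, -1.4857) x2=(-1.6720, 0.9030, 1.6701) x3=(0.0045, 0.6305, 1.6606)
step 3: x0=(-1.7975, -0.1112, 0.9632) x1=(1.4362, 0.5865, -1.5085) x2=(-1.6576, 0.8790, 1.6598) x3=(0.0165, 0.6307, 1.6458)
step 4: x0=(-1.7763, -0.1245, 0.9712) x1=(1.4282, 0.5787, -1.5311) x2=(-1.6430, 0.8547, 1.6493) x3=(0.0284, 0.6309, 1.6308)
step 5: x0=(-1.7548, -0.1376, 0.9794) x1=(1.4201, 0.5708, -1.5537) x2=(-1.6282, 0.8300, 1.6386) x3=(0.0401, 0.6310, 1.6157)
step 6: x0=(-1.7331, -0.1505, 0.9876) x1=(1.4120, 0.5630, -1.5762) x2=(-1.6131, 0.8051, 1.6276) x3=(0.0516, 0.6311, 1.6005)
step 7: x0=(-1.7112, -0.1631, 0.9960) x1=(1.4038, 0.5551, -1.5986) x2=(-1.5977, 0.7798, 1.6164) x3=(0.0630, 0.6312, 1.5852)
step 8: x0=(-1.6891, -0.1754, 1.0045) x1=(1.3955, 0.5473, -1.6210) x2=(-1.5821, 0.7541, 1.6049) x3=(0.0741, 0.6313, 1.5698)
step 9: x0=(-1.6668, -0.1875, 1.0132) x1=(1.3872, 0.5394, -1.6432) x2=(-1.5662, 0.7281, 1.5931) x3=(0.0851, 0.6312, 1.5543)
step 10: x0=(-1.6442, -0.1993, 1.0219) x1=(1.3788, 0.5315, -1.6654) x2=(-1.5501, 0.7017, 1.5811) x3=(0.0959, 0.6312, 1.5387)
step 11: x0=(-1.6215, -0.2108, 1.0308) x1=(1.3704, 0.5237, -1.6874) x2=(-1.5338, 0.6749, 1.5688) x3=(0.1066, 0.6311, 1.5230)
step 12: x0=(-1.5985, -0.2221, 1.0399) x1=(1.3619, 0.5158, -1.7094) x2=(-1.5171, 0.6477, 1.5562) x3=(0.1170, 0.6309, 1.5072)
step 13: x0=(-1.5753, -0.2330, 1.0491) x1=(1.3534, 0.5079, -1.7313) x2=(-1.5002, 0.6200, 1.5433) x3=(0.1273, 0.6307, 1.4912)
step 14: x0=(-1.5519, -0.2436, 1.0584) x1=(1.3448, 0.5001, -1.7531) x2=(-1.4831, 0.5920, 1.5301) x3=(0.1374, 0.6304, 1.4752)
step 15: x0=(-1.5282, -0.2538, 1.0679) x1=(1.3362, 0.4922, -1.7749) x2=(-1.4657, 0.5634, 1.5165) x3=(0.1473, 0.6301, 1.4591)
step 16: x0=(-1.5043, -0.2636, 1.0775) x1=(1.3275, 0.4843, -1.7965) x2=(-1.4480, 0.5344, 1.5027) x3=(0.1570, 0.6296, 1.4428)
step 17: x0=(-1.4802, -0.2731, 1.0873) x1=(1.3188, 0.4764, -1.8180) x2=(-1.4300, 0.5048, 1.4885) x3=(0.1665, 0.6291, 1.4265)
step 18: x0=(-1.4559, -0.2821, 1.0973) x1=(1.3100, 0.4685, -1.8395) x2=(-1.4118, 0.4746, 1.4740) x3=(0.1758, 0.6286, 1.4101)
step 19: x0=(-1.4313, -0.2907, 1.1074) x1=(1.3011, 0.4607, -1.8608) x2=(-1.3932, 0.4439, 1.4591) x3=(0.1849, 0.6279, 1.3936)
step 20: x0=(-1.4065, -0.2989, 1.1176) x1=(1.2923, 0.4528, -1.8821) x2=(-1.3744, 0.4125, 1.4438) x3=(0.1937, 0.6272, 1.3770)
step 21: x0=(-1.3815, -0.3065, 1.1281) x1=(1.2833, 0.4449, -1.9033) x2=(-1.3554, 0.3804, 1.4281) x3=(0.2024, 0.6263, 1.3603)
step 22: x0=(-1.3562, -0.3135, 1.1387) x1=(1.2743, 0.4370, -1.9244) x2=(-1.3360, 0.3475, 1.4120) x3=(0.2109, 0.6254, 1.3435)
step 23: x0=(-1.3307, -0.3200, 1.1495) x1=(1.2653, 0.4291, -1.9454) x2=(-1.3163, 0.3137, 1.3955) x3=(0.2192, 0.6244, 1.3266)
step 24: x0=(-1.3050, -0.3257, 1.1605) x1=(1.2562, 0.4212, -1.9663) x2=(-1.2964, 0.2790, 1.3785) x3=(0.2272, 0.6233, 1.3097)
step 25: x0=(-1.2790, -0.3308, 1.1717) x1=(1.2471, 0.4133, -1.9871) x2=(-1.2761, 0.2432, 1.3610) x3=(0.2351, 0.6220, 1.2926)
step 26: x0=(-1.2528, -0.3350, 1.1831) x1=(1.2379, 0.4054, -2.0078) x2=(-1.2556, 0.2061, 1.3431) x3=(0.2427, 0.6207, 1.2755)
step 27: x0=(-1.2264, -0.3382, 1.1947) x1=(1.2287, 0.3975, -2.0285) x2=(-1.2347, 0.1676, 1.3246) x3=(0.2501, 0.6192, 1.2583)
step 0 velocities: v0=(0.7600, -0.5200, 0.2800) v1=(-0.2900, -0.2900, -0.8500) v2=(0.5100, -0.8600, -0.3600) v3=(0.4600, 0.0100, -0.5400)
step 0: KE=1.9743, PE=-2.0940, E=-0.1197
step 27 velocities: v0=(0.9821, -0.0996, 0.4338) v1=(-0.3420, -0.2929, -0.7622) v2=(0.7802, -1.4582, -0.6933) v3=(0.2699, -0.0572, -0.6388)
step 27: KE=2.5422, PE=-2.6611, E=-0.1189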